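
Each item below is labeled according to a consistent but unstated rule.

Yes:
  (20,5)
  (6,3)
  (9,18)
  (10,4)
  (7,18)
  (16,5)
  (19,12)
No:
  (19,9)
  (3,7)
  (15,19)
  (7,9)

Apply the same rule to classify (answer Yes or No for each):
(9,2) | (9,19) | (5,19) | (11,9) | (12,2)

The classifier is using: product is even.
(9,2): 9·2 = 18 — fits, so Yes.
(9,19): 9·19 = 171 — does not satisfy this, so No.
(5,19): 5·19 = 95 — does not satisfy this, so No.
(11,9): 11·9 = 99 — does not satisfy this, so No.
(12,2): 12·2 = 24 — fits, so Yes.

Yes, No, No, No, Yes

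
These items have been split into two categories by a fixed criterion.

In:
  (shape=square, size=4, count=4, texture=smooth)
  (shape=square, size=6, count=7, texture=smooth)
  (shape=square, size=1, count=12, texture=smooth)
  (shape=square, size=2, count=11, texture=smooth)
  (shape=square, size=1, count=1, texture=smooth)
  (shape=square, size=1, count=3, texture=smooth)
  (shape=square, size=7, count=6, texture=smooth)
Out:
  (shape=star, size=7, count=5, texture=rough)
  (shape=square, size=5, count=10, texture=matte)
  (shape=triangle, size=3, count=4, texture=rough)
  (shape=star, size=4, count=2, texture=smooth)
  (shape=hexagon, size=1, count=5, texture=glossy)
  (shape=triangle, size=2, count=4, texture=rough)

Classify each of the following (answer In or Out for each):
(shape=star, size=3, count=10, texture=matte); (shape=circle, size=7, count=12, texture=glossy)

Out, Out

The distinguishing property — shape is square AND texture is smooth — holds for all the 'In' cases and none of the 'Out' cases.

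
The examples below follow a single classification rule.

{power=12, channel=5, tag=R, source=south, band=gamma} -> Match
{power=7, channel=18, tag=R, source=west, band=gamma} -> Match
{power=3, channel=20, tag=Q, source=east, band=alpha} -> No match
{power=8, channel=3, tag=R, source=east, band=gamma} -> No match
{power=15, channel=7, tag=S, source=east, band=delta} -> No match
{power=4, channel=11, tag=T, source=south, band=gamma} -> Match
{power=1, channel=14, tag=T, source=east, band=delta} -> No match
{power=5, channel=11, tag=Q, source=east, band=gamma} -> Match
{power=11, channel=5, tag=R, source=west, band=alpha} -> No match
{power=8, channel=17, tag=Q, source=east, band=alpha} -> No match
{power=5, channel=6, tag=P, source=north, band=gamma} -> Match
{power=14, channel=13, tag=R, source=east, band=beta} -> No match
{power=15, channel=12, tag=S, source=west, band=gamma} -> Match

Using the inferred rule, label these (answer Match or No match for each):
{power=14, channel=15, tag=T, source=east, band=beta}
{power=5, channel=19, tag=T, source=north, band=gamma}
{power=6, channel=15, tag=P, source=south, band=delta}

No match, Match, No match

The simplest hypothesis consistent with all the labels is: band is gamma AND channel ≥ 5.
No match: {power=14, channel=15, tag=T, source=east, band=beta}, since band is beta, channel = 15.
Match: {power=5, channel=19, tag=T, source=north, band=gamma}, since band is gamma, channel = 19.
No match: {power=6, channel=15, tag=P, source=south, band=delta}, since band is delta, channel = 15.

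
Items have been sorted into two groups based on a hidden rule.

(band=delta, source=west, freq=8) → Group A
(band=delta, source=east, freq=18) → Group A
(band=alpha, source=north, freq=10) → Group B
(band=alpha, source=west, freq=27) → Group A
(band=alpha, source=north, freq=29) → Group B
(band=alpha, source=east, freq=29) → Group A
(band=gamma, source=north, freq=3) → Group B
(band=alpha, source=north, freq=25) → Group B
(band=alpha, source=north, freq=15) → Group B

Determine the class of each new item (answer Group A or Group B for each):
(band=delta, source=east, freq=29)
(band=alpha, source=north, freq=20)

Group A, Group B

Checking candidate rules against both groups, what survives is: source is not north.
(band=delta, source=east, freq=29): source is east — checks out, so Group A.
(band=alpha, source=north, freq=20): source is north — doesn't qualify, so Group B.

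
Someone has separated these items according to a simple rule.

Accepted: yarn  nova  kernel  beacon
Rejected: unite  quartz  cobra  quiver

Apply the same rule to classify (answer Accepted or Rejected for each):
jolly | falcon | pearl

'Accepted' ⟺ even length AND contains 'n'.

Rejected, Accepted, Rejected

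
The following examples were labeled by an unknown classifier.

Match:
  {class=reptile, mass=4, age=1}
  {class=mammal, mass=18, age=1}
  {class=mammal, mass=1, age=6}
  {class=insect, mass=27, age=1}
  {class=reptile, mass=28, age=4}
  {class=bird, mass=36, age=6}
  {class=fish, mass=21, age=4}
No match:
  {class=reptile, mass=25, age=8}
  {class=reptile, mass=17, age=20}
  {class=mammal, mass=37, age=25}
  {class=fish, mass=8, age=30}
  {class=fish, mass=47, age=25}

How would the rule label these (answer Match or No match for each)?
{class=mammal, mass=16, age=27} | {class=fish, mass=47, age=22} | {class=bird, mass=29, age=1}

Every 'Match' example satisfies: age ≤ 6. None of the 'No match' examples do.
{class=mammal, mass=16, age=27} → age = 27 → No match.
{class=fish, mass=47, age=22} → age = 22 → No match.
{class=bird, mass=29, age=1} → age = 1 → Match.

No match, No match, Match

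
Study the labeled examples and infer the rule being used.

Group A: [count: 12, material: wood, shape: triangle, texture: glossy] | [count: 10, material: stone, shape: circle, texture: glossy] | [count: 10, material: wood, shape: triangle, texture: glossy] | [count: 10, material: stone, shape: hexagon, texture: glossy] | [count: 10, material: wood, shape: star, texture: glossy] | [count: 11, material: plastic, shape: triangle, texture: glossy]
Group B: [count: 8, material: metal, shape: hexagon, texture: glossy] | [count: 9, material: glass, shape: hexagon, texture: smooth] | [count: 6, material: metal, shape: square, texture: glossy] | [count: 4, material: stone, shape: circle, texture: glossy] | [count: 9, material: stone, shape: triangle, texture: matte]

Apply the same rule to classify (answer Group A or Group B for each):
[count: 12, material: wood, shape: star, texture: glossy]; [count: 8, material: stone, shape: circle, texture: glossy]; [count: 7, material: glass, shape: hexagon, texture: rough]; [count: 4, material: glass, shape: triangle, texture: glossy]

Group A, Group B, Group B, Group B

The common property of the 'Group A' items is: count ≥ 10. No 'Group B' item has it.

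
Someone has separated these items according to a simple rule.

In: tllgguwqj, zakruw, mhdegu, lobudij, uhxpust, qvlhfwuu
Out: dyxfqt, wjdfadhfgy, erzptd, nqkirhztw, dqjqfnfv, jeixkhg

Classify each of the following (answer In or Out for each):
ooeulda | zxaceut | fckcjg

All 'In' examples share one property — contains 'u' — and every 'Out' example lacks it.

In, In, Out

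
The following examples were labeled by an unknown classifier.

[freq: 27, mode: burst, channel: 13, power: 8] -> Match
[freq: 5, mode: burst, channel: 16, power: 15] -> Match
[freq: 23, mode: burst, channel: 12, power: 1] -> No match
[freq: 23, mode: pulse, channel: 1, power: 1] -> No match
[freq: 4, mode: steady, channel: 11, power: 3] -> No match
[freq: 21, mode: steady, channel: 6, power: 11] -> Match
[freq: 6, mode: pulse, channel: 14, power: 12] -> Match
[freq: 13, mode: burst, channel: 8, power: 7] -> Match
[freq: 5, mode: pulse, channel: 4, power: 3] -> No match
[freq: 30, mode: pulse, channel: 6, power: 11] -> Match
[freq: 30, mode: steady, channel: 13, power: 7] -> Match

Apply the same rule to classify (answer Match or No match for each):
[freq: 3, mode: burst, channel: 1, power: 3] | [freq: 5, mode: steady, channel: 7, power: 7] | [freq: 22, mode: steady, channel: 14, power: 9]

No match, Match, Match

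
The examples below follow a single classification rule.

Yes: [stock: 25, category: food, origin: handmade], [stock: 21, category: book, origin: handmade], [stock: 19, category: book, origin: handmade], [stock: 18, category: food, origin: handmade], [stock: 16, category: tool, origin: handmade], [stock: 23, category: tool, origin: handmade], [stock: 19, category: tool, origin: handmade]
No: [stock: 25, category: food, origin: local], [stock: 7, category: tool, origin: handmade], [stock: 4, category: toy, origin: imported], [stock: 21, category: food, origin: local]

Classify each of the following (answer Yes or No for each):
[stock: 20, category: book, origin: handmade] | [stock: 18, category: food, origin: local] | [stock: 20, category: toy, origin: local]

Yes, No, No

'Yes' ⟺ origin is handmade AND stock ≥ 16.
[stock: 20, category: book, origin: handmade] → origin is handmade, stock = 20 → Yes. [stock: 18, category: food, origin: local] → origin is local, stock = 18 → No. [stock: 20, category: toy, origin: local] → origin is local, stock = 20 → No.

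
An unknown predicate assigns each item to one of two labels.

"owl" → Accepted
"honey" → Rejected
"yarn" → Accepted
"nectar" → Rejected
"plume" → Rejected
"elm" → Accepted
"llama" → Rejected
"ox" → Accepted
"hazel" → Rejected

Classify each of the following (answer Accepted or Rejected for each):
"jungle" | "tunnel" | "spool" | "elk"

Rejected, Rejected, Rejected, Accepted

The distinguishing property — length ≤ 4 — holds for all the 'Accepted' cases and none of the 'Rejected' cases.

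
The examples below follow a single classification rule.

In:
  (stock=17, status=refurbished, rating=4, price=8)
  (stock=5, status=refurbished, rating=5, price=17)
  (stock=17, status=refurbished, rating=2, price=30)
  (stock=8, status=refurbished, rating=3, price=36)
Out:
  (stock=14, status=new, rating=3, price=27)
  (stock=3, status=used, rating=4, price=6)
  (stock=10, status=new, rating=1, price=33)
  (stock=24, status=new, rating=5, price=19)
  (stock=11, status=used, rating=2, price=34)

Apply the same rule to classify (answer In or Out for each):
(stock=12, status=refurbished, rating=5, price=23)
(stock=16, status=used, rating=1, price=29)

In, Out

One predicate separates the groups cleanly: status is refurbished.
(stock=12, status=refurbished, rating=5, price=23): In (status is refurbished). (stock=16, status=used, rating=1, price=29): Out (status is used).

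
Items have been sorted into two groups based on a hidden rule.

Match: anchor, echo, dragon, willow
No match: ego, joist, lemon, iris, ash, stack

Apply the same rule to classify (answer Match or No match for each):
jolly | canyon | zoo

All 'Match' examples share one property — even length AND contains 'o' — and every 'No match' example lacks it.
jolly: length 5, has 'o', fails this test → No match. canyon: length 6, has 'o', meets the rule → Match. zoo: length 3, has 'o', fails this test → No match.

No match, Match, No match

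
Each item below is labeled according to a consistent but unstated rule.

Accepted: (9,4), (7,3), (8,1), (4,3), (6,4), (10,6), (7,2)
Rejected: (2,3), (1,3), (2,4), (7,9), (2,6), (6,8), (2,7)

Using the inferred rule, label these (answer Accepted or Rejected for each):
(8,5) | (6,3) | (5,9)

Accepted, Accepted, Rejected

Rule: first > second. This holds for each 'Accepted' example and fails for each 'Rejected' one.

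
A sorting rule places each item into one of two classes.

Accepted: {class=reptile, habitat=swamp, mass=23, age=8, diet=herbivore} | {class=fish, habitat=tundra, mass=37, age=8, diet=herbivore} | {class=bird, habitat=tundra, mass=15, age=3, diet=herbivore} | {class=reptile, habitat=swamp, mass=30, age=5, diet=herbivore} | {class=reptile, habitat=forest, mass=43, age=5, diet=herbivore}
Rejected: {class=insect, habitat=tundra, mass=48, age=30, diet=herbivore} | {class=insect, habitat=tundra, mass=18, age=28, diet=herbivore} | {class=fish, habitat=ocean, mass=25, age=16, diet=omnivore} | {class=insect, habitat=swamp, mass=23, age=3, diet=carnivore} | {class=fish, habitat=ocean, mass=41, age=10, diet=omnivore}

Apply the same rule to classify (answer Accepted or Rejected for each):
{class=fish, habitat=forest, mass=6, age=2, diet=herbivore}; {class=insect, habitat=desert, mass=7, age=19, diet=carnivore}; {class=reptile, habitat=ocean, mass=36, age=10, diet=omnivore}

Accepted, Rejected, Rejected

Rule: diet is herbivore AND age ≤ 8. This holds for each 'Accepted' example and fails for each 'Rejected' one.
{class=fish, habitat=forest, mass=6, age=2, diet=herbivore} → diet is herbivore, age = 2 → Accepted.
{class=insect, habitat=desert, mass=7, age=19, diet=carnivore} → diet is carnivore, age = 19 → Rejected.
{class=reptile, habitat=ocean, mass=36, age=10, diet=omnivore} → diet is omnivore, age = 10 → Rejected.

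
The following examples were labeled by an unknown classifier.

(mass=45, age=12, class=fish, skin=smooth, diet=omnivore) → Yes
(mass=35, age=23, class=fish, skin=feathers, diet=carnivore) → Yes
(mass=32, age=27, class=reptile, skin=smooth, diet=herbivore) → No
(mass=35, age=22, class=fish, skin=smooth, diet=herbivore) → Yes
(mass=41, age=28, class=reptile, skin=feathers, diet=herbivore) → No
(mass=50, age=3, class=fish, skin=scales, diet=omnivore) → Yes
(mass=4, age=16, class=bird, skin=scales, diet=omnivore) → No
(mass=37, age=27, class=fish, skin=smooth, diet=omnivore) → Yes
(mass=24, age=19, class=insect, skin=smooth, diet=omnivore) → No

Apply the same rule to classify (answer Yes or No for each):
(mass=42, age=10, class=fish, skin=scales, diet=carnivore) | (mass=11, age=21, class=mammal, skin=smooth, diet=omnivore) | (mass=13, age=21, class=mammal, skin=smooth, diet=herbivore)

One predicate separates the groups cleanly: class is fish.
(mass=42, age=10, class=fish, skin=scales, diet=carnivore): class is fish, checks out → Yes.
(mass=11, age=21, class=mammal, skin=smooth, diet=omnivore): class is mammal, doesn't match → No.
(mass=13, age=21, class=mammal, skin=smooth, diet=herbivore): class is mammal, doesn't match → No.

Yes, No, No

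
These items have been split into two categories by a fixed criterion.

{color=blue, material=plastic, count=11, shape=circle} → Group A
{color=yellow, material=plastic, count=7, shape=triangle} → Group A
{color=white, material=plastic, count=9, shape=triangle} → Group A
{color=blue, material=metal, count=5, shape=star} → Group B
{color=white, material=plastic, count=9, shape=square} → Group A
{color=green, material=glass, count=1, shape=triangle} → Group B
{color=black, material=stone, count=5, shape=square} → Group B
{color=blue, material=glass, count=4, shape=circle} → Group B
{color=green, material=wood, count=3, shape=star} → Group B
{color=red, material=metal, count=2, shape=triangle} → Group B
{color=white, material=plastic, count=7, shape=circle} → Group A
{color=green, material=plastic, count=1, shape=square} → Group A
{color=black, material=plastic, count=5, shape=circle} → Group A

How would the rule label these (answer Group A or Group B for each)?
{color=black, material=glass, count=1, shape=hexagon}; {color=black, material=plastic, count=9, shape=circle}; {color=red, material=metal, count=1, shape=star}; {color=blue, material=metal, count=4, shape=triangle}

A rule that fits every label: material is plastic — true of each 'Group A' example, false of each 'Group B' one.
{color=black, material=glass, count=1, shape=hexagon}: material is glass — lacks this property, so Group B.
{color=black, material=plastic, count=9, shape=circle}: material is plastic — has this property, so Group A.
{color=red, material=metal, count=1, shape=star}: material is metal — lacks this property, so Group B.
{color=blue, material=metal, count=4, shape=triangle}: material is metal — lacks this property, so Group B.

Group B, Group A, Group B, Group B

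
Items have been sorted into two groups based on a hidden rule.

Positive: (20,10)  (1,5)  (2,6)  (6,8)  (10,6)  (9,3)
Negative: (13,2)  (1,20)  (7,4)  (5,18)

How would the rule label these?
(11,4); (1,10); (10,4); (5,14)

Negative, Negative, Positive, Negative

The pattern is that an item is 'Positive' exactly when: sum is even.
(11,4): 11+4 = 15 — fails the rule, so Negative.
(1,10): 1+10 = 11 — fails the rule, so Negative.
(10,4): 10+4 = 14 — has this property, so Positive.
(5,14): 5+14 = 19 — fails the rule, so Negative.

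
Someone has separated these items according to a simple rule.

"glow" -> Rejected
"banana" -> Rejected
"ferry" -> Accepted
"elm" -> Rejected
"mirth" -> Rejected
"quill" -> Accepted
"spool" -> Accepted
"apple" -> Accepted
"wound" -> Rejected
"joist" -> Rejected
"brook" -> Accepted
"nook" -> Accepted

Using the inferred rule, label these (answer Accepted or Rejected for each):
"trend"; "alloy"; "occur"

Checking candidate rules against both groups, what survives is: has a double letter.
"trend": no doubled letter, does not fit → Rejected. "alloy": 'll' doubled, passes → Accepted. "occur": 'cc' doubled, passes → Accepted.

Rejected, Accepted, Accepted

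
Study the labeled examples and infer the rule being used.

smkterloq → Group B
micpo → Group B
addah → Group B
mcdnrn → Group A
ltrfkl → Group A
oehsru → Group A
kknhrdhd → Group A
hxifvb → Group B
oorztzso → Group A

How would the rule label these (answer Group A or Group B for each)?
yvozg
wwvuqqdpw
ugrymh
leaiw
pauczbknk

Group B, Group B, Group A, Group B, Group B

The simplest hypothesis consistent with all the labels is: even length AND contains 'r'.
yvozg: Group B (length 5, no 'r'). wwvuqqdpw: Group B (length 9, no 'r'). ugrymh: Group A (length 6, has 'r'). leaiw: Group B (length 5, no 'r'). pauczbknk: Group B (length 9, no 'r').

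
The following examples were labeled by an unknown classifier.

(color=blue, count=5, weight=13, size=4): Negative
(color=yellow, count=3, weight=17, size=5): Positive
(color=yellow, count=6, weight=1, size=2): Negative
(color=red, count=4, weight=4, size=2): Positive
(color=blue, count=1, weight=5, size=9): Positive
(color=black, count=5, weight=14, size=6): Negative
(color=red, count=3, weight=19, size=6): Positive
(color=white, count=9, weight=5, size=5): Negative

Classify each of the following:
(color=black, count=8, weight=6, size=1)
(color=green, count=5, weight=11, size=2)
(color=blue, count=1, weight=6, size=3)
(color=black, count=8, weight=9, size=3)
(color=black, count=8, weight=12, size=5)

Negative, Negative, Positive, Negative, Negative

Rule: count ≤ 4. This holds for each 'Positive' example and fails for each 'Negative' one.
(color=black, count=8, weight=6, size=1): count = 8 — does not fit, so Negative. (color=green, count=5, weight=11, size=2): count = 5 — does not fit, so Negative. (color=blue, count=1, weight=6, size=3): count = 1 — qualifies, so Positive. (color=black, count=8, weight=9, size=3): count = 8 — does not fit, so Negative. (color=black, count=8, weight=12, size=5): count = 8 — does not fit, so Negative.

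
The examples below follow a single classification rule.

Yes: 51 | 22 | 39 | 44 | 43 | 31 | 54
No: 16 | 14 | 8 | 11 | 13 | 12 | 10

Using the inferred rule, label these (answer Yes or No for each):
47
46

The distinguishing property — at least 22 — holds for all the 'Yes' cases and none of the 'No' cases.
Yes: 47, since 47 ≥ 22.
Yes: 46, since 46 ≥ 22.

Yes, Yes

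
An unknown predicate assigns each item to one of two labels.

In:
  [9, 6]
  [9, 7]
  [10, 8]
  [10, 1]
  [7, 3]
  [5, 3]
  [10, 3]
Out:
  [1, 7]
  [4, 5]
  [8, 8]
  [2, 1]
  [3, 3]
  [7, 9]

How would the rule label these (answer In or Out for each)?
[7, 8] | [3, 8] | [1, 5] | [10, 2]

Out, Out, Out, In

One predicate separates the groups cleanly: first > second AND sum ≥ 6.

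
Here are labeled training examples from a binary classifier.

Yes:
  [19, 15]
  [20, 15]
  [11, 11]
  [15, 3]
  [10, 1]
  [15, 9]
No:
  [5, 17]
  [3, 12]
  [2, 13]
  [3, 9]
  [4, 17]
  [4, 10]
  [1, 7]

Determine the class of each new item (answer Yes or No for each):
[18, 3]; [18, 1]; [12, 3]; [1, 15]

Yes, Yes, Yes, No

'Yes' ⟺ first ≥ 7.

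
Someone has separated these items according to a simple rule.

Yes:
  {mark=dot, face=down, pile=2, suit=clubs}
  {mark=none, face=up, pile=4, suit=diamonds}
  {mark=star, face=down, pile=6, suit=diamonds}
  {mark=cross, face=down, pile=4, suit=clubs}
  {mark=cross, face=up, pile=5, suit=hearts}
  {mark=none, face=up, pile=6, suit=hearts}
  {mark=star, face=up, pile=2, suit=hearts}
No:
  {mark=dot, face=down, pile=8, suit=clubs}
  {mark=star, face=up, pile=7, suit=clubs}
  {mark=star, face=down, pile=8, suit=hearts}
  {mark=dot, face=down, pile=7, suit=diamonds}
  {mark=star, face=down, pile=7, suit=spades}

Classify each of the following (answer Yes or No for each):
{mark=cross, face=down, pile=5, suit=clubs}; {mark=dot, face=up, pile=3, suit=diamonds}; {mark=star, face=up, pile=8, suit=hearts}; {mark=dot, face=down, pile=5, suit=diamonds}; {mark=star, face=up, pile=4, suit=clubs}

Yes, Yes, No, Yes, Yes

The rule appears to be: pile ≤ 6.
{mark=cross, face=down, pile=5, suit=clubs} → pile = 5 → Yes.
{mark=dot, face=up, pile=3, suit=diamonds} → pile = 3 → Yes.
{mark=star, face=up, pile=8, suit=hearts} → pile = 8 → No.
{mark=dot, face=down, pile=5, suit=diamonds} → pile = 5 → Yes.
{mark=star, face=up, pile=4, suit=clubs} → pile = 4 → Yes.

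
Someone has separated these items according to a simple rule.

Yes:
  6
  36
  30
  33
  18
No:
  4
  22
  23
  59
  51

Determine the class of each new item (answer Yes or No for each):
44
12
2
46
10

No, Yes, No, No, No

The classifier is using: multiple of 3 AND at most 36.
44: No (44 = 3·14 + 2, 44 > 36).
12: Yes (12 = 3·4, 12 ≤ 36).
2: No (2 = 3·0 + 2, 2 ≤ 36).
46: No (46 = 3·15 + 1, 46 > 36).
10: No (10 = 3·3 + 1, 10 ≤ 36).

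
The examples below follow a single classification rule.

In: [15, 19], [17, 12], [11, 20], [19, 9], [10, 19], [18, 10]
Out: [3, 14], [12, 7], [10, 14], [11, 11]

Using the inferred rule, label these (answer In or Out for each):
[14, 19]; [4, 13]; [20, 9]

In, Out, In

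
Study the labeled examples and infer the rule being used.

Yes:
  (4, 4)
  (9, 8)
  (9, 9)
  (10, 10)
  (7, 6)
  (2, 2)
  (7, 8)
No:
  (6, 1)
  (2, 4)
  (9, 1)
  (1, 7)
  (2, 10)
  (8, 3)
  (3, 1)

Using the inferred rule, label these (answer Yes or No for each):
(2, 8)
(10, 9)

No, Yes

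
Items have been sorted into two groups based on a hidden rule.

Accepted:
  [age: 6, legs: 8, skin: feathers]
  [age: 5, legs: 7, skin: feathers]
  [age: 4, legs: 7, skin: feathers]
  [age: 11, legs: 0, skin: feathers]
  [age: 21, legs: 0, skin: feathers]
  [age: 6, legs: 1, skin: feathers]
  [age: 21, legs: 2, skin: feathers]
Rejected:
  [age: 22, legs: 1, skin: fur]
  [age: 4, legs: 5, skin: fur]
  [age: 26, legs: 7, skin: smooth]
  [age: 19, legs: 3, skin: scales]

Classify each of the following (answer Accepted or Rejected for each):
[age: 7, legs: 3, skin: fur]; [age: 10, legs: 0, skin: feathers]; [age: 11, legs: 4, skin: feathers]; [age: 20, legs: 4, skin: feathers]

Rejected, Accepted, Accepted, Accepted

'Accepted' ⟺ skin is feathers.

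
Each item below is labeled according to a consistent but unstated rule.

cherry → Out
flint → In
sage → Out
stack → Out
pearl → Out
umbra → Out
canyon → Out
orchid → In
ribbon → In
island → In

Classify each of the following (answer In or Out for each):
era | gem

Looking at the examples, the only property every 'In' case has and every 'Out' case lacks is: contains 'i'.
era: no 'i' — doesn't match, so Out.
gem: no 'i' — doesn't match, so Out.

Out, Out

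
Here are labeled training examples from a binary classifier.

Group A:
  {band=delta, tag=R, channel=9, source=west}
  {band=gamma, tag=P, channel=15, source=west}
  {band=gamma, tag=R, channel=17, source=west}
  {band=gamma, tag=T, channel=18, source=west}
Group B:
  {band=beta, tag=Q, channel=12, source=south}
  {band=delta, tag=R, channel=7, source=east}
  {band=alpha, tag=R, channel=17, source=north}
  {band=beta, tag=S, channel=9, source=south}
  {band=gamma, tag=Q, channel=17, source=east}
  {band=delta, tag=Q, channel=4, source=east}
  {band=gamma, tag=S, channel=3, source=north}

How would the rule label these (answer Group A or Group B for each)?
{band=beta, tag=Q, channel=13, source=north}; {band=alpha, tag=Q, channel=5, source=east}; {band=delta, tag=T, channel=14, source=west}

A rule that fits every label: source is west — true of each 'Group A' example, false of each 'Group B' one.
Group B: {band=beta, tag=Q, channel=13, source=north}, since source is north. Group B: {band=alpha, tag=Q, channel=5, source=east}, since source is east. Group A: {band=delta, tag=T, channel=14, source=west}, since source is west.

Group B, Group B, Group A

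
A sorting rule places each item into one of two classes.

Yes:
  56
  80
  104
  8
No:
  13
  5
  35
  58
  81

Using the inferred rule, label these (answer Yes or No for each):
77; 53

A rule that fits every label: multiple of 4 — true of each 'Yes' example, false of each 'No' one.
77: 77 = 4·19 + 1, does not satisfy this → No.
53: 53 = 4·13 + 1, does not satisfy this → No.

No, No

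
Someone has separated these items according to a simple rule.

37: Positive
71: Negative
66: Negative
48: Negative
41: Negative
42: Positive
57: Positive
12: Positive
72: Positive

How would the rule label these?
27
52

The common property of the 'Positive' items is: ≡ 2 (mod 5). No 'Negative' item has it.
27: Positive (27 mod 5 = 2).
52: Positive (52 mod 5 = 2).

Positive, Positive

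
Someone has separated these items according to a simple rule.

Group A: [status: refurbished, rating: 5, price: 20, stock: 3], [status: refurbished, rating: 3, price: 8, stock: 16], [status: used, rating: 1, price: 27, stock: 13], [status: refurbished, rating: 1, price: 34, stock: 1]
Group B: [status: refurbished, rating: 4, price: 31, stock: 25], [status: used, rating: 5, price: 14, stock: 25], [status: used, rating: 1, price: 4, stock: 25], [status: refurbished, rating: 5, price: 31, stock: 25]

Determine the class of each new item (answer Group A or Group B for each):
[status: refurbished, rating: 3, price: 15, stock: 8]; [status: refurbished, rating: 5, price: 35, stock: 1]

Group A, Group A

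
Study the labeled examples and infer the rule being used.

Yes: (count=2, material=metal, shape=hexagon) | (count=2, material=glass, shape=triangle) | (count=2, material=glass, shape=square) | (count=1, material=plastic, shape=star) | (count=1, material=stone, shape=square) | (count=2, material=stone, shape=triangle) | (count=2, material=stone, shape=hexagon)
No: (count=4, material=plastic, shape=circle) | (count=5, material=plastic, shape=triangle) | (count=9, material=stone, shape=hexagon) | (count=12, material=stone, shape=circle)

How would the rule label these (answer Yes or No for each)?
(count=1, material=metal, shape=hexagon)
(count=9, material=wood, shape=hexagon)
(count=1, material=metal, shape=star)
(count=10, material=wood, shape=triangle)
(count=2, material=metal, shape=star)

Yes, No, Yes, No, Yes

The distinguishing property — count ≤ 2 — holds for all the 'Yes' cases and none of the 'No' cases.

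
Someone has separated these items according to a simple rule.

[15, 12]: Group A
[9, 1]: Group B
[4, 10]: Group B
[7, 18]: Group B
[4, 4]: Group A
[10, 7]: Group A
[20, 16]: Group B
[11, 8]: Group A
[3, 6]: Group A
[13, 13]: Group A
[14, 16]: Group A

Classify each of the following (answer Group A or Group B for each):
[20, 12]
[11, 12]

Every 'Group A' example satisfies: |first − second| ≤ 3. None of the 'Group B' examples do.
[20, 12]: |20−12| = 8, does not pass → Group B. [11, 12]: |11−12| = 1, meets the rule → Group A.

Group B, Group A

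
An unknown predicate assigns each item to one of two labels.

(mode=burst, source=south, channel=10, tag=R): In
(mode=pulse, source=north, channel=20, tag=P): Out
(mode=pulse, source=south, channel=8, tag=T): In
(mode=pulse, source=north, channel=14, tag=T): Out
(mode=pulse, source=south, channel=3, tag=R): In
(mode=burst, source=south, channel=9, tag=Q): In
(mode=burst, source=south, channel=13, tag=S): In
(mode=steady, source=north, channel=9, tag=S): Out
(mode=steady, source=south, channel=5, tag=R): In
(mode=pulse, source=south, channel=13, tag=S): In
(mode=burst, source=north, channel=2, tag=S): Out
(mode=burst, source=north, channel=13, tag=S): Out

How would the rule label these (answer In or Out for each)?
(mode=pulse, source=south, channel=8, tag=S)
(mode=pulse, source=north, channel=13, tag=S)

In, Out

Every 'In' example satisfies: source is south. None of the 'Out' examples do.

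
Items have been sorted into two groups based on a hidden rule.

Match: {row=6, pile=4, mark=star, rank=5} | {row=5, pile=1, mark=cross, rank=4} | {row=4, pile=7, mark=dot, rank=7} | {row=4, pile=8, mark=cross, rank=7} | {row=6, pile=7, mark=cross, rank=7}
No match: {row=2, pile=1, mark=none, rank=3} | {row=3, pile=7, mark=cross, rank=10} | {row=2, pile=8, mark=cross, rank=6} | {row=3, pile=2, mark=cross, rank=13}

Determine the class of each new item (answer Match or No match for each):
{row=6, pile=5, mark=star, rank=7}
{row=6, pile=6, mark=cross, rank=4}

Match, Match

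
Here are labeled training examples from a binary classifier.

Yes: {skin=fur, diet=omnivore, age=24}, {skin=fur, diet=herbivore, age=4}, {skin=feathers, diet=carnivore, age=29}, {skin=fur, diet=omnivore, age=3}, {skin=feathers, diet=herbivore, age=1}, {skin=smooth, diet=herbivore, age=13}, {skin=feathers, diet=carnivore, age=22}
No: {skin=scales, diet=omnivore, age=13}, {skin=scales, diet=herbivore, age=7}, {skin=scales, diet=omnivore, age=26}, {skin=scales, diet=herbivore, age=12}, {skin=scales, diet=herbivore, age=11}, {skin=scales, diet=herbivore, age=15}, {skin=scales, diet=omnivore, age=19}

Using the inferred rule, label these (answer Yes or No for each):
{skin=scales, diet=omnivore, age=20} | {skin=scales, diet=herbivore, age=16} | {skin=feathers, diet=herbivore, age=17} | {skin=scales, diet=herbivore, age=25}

No, No, Yes, No

Checking candidate rules against both groups, what survives is: skin is not scales.
No: {skin=scales, diet=omnivore, age=20}, since skin is scales.
No: {skin=scales, diet=herbivore, age=16}, since skin is scales.
Yes: {skin=feathers, diet=herbivore, age=17}, since skin is feathers.
No: {skin=scales, diet=herbivore, age=25}, since skin is scales.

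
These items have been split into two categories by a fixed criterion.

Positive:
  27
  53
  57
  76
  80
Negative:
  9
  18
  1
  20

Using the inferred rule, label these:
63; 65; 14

Positive, Positive, Negative

Every 'Positive' example satisfies: at least 27. None of the 'Negative' examples do.
63: 63 ≥ 27 — matches, so Positive. 65: 65 ≥ 27 — matches, so Positive. 14: 14 < 27 — doesn't qualify, so Negative.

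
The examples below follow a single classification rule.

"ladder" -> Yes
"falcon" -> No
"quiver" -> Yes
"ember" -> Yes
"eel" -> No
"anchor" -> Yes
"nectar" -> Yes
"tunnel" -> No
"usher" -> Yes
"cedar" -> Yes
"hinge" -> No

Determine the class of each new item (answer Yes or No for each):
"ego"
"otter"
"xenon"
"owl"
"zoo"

No, Yes, No, No, No

A rule that fits every label: contains 'r' — true of each 'Yes' example, false of each 'No' one.
No: "ego", since no 'r'. Yes: "otter", since has 'r'. No: "xenon", since no 'r'. No: "owl", since no 'r'. No: "zoo", since no 'r'.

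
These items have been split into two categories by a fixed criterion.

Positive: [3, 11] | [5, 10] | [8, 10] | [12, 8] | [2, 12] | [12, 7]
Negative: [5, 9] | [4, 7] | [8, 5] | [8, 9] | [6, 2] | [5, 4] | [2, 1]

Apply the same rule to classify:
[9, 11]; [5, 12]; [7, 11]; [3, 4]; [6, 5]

'Positive' ⟺ max ≥ 10.

Positive, Positive, Positive, Negative, Negative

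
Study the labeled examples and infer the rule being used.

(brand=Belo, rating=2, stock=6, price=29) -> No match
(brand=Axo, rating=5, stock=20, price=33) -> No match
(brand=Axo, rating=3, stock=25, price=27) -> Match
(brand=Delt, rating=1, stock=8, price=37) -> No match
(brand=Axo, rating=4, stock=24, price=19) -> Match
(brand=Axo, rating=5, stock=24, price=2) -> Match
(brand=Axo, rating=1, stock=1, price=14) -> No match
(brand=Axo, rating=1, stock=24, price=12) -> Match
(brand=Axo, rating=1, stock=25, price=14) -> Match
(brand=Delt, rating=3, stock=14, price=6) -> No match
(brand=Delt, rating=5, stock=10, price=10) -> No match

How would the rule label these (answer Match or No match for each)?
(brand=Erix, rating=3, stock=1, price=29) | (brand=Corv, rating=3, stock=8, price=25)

All 'Match' examples share one property — stock ≥ 24 — and every 'No match' example lacks it.
(brand=Erix, rating=3, stock=1, price=29): stock = 1, doesn't qualify → No match. (brand=Corv, rating=3, stock=8, price=25): stock = 8, doesn't qualify → No match.

No match, No match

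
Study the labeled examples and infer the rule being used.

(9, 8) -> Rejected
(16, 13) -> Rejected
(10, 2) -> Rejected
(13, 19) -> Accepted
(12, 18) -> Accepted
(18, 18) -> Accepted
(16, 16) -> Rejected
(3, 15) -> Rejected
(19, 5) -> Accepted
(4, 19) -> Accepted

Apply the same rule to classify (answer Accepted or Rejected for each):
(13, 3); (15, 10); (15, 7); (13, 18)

Rejected, Rejected, Rejected, Accepted

A rule that fits every label: max ≥ 18 — true of each 'Accepted' example, false of each 'Rejected' one.
Rejected: (13, 3), since max 13. Rejected: (15, 10), since max 15. Rejected: (15, 7), since max 15. Accepted: (13, 18), since max 18.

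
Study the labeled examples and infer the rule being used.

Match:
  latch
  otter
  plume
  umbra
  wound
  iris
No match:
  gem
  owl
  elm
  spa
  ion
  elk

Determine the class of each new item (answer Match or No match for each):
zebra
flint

Match, Match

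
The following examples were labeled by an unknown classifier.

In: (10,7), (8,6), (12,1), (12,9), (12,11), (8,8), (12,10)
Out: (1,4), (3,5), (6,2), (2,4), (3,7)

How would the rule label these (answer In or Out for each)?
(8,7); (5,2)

One predicate separates the groups cleanly: sum ≥ 13.
(8,7) → 8+7 = 15 → In. (5,2) → 5+2 = 7 → Out.

In, Out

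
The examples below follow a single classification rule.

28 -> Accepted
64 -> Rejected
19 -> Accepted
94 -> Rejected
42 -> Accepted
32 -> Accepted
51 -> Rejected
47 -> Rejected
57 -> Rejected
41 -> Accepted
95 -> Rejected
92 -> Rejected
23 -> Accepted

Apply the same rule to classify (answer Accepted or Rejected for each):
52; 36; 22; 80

The common property of the 'Accepted' items is: at most 42. No 'Rejected' item has it.

Rejected, Accepted, Accepted, Rejected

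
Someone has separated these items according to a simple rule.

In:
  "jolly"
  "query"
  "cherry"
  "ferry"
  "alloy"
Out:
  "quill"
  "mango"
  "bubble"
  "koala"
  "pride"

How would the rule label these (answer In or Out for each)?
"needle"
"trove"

Out, Out

The pattern is that an item is 'In' exactly when: contains 'y'.
"needle": no 'y', does not fit → Out.
"trove": no 'y', does not fit → Out.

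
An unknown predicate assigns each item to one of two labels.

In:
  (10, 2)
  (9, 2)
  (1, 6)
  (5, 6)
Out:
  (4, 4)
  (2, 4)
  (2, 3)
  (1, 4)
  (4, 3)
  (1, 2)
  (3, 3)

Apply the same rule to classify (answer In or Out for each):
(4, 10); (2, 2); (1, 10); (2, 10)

The common property of the 'In' items is: max ≥ 5. No 'Out' item has it.

In, Out, In, In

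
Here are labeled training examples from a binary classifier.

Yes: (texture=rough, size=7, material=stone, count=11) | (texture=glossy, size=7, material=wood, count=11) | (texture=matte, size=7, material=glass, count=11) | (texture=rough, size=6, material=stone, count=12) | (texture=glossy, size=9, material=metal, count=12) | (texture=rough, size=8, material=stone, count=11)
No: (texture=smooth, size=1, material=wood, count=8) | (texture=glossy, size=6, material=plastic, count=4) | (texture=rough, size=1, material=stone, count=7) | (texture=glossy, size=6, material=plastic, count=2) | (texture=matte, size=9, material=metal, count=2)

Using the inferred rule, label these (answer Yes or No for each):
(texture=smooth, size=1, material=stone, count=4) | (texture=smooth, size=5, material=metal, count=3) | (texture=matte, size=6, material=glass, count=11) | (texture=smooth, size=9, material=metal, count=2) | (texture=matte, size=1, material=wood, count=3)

No, No, Yes, No, No

The rule appears to be: count ≥ 11.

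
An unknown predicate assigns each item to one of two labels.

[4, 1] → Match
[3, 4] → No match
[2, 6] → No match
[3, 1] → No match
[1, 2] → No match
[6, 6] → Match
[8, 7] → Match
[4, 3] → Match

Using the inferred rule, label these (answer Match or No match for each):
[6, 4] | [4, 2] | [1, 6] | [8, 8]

The simplest hypothesis consistent with all the labels is: first ≥ 4.

Match, Match, No match, Match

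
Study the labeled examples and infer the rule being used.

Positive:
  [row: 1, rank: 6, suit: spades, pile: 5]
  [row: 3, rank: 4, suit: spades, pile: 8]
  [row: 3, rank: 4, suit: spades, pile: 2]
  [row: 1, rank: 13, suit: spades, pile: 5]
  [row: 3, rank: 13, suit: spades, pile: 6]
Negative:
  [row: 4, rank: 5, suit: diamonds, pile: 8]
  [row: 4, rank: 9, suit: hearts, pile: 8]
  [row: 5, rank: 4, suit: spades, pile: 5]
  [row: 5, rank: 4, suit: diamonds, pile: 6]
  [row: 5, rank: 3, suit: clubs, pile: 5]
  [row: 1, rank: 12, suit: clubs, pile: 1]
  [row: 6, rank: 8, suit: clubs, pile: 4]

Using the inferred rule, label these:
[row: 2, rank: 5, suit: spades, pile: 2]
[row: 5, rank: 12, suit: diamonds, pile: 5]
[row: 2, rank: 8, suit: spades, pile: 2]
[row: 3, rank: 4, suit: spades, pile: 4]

Positive, Negative, Positive, Positive

The common property of the 'Positive' items is: suit is spades AND row ≤ 3. No 'Negative' item has it.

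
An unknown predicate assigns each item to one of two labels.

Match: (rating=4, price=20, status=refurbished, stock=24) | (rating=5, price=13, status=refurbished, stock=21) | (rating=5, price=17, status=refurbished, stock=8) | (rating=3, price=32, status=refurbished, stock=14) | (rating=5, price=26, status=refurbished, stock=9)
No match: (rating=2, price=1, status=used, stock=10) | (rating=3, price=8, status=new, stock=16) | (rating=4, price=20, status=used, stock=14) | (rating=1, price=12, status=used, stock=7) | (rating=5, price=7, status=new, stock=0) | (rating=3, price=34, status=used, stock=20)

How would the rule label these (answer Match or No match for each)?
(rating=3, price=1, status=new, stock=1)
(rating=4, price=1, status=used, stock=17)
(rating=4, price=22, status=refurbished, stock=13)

No match, No match, Match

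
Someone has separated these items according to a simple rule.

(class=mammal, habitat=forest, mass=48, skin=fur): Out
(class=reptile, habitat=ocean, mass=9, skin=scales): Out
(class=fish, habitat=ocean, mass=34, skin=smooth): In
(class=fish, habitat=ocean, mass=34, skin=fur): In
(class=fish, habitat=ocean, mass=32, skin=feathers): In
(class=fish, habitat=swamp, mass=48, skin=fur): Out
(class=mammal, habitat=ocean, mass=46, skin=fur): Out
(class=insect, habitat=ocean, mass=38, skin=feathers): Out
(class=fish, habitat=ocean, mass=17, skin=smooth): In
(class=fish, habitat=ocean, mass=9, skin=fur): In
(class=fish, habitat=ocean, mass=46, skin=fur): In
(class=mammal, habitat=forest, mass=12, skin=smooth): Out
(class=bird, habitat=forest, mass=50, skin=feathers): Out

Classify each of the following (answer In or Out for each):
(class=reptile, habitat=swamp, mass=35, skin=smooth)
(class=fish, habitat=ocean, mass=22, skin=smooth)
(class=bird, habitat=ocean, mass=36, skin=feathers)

Out, In, Out

The pattern is that an item is 'In' exactly when: class is fish AND habitat is ocean.
(class=reptile, habitat=swamp, mass=35, skin=smooth): class is reptile, habitat is swamp, fails this test → Out.
(class=fish, habitat=ocean, mass=22, skin=smooth): class is fish, habitat is ocean, meets the rule → In.
(class=bird, habitat=ocean, mass=36, skin=feathers): class is bird, habitat is ocean, fails this test → Out.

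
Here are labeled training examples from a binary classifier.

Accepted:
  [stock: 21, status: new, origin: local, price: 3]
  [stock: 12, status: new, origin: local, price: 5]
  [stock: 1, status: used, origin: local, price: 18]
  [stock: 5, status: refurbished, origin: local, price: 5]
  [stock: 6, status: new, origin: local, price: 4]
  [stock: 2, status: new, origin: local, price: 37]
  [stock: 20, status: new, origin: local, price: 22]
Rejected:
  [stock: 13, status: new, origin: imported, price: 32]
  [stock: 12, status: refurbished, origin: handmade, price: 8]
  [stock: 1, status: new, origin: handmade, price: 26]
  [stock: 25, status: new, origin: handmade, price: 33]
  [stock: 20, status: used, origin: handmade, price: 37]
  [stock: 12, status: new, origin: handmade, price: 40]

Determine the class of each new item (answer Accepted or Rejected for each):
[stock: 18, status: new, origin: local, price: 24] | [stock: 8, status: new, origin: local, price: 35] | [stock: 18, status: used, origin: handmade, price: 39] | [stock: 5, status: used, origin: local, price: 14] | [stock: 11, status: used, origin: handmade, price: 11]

Accepted, Accepted, Rejected, Accepted, Rejected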